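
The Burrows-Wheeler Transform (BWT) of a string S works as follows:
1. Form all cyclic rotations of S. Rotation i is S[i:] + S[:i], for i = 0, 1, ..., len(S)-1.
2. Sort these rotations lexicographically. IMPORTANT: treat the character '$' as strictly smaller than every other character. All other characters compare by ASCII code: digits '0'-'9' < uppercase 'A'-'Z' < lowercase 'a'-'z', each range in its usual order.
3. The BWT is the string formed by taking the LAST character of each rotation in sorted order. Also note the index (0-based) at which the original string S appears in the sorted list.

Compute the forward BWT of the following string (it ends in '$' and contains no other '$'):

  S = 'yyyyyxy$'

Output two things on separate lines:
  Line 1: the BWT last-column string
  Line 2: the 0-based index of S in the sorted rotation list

All 8 rotations (rotation i = S[i:]+S[:i]):
  rot[0] = yyyyyxy$
  rot[1] = yyyyxy$y
  rot[2] = yyyxy$yy
  rot[3] = yyxy$yyy
  rot[4] = yxy$yyyy
  rot[5] = xy$yyyyy
  rot[6] = y$yyyyyx
  rot[7] = $yyyyyxy
Sorted (with $ < everything):
  sorted[0] = $yyyyyxy  (last char: 'y')
  sorted[1] = xy$yyyyy  (last char: 'y')
  sorted[2] = y$yyyyyx  (last char: 'x')
  sorted[3] = yxy$yyyy  (last char: 'y')
  sorted[4] = yyxy$yyy  (last char: 'y')
  sorted[5] = yyyxy$yy  (last char: 'y')
  sorted[6] = yyyyxy$y  (last char: 'y')
  sorted[7] = yyyyyxy$  (last char: '$')
Last column: yyxyyyy$
Original string S is at sorted index 7

Answer: yyxyyyy$
7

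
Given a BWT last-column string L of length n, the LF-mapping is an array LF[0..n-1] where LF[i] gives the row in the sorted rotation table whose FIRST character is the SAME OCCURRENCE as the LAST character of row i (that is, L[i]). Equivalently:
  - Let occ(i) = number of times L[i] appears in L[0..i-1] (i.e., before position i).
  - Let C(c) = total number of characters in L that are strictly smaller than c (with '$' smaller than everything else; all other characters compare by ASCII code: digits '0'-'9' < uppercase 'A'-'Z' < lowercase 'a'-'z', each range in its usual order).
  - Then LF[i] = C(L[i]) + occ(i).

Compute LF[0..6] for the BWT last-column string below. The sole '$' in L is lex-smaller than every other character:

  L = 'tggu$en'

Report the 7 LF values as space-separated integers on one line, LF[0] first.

Answer: 5 2 3 6 0 1 4

Derivation:
Char counts: '$':1, 'e':1, 'g':2, 'n':1, 't':1, 'u':1
C (first-col start): C('$')=0, C('e')=1, C('g')=2, C('n')=4, C('t')=5, C('u')=6
L[0]='t': occ=0, LF[0]=C('t')+0=5+0=5
L[1]='g': occ=0, LF[1]=C('g')+0=2+0=2
L[2]='g': occ=1, LF[2]=C('g')+1=2+1=3
L[3]='u': occ=0, LF[3]=C('u')+0=6+0=6
L[4]='$': occ=0, LF[4]=C('$')+0=0+0=0
L[5]='e': occ=0, LF[5]=C('e')+0=1+0=1
L[6]='n': occ=0, LF[6]=C('n')+0=4+0=4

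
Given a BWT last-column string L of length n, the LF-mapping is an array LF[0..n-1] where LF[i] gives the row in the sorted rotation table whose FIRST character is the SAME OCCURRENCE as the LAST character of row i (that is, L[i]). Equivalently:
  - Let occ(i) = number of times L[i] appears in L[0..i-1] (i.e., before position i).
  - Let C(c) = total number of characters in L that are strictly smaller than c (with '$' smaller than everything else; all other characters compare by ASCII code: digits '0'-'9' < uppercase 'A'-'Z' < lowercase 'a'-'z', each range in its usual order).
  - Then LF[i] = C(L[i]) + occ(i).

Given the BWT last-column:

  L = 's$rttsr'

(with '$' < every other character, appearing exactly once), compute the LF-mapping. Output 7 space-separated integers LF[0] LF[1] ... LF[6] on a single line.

Answer: 3 0 1 5 6 4 2

Derivation:
Char counts: '$':1, 'r':2, 's':2, 't':2
C (first-col start): C('$')=0, C('r')=1, C('s')=3, C('t')=5
L[0]='s': occ=0, LF[0]=C('s')+0=3+0=3
L[1]='$': occ=0, LF[1]=C('$')+0=0+0=0
L[2]='r': occ=0, LF[2]=C('r')+0=1+0=1
L[3]='t': occ=0, LF[3]=C('t')+0=5+0=5
L[4]='t': occ=1, LF[4]=C('t')+1=5+1=6
L[5]='s': occ=1, LF[5]=C('s')+1=3+1=4
L[6]='r': occ=1, LF[6]=C('r')+1=1+1=2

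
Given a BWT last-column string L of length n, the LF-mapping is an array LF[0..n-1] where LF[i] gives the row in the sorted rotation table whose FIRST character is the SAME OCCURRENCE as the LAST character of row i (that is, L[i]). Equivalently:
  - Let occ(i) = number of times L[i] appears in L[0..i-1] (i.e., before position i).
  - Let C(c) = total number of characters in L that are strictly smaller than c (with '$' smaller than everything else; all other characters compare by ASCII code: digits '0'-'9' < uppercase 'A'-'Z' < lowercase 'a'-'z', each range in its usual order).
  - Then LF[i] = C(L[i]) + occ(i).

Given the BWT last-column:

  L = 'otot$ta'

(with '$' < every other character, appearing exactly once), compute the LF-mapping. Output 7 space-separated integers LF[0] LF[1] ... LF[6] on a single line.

Answer: 2 4 3 5 0 6 1

Derivation:
Char counts: '$':1, 'a':1, 'o':2, 't':3
C (first-col start): C('$')=0, C('a')=1, C('o')=2, C('t')=4
L[0]='o': occ=0, LF[0]=C('o')+0=2+0=2
L[1]='t': occ=0, LF[1]=C('t')+0=4+0=4
L[2]='o': occ=1, LF[2]=C('o')+1=2+1=3
L[3]='t': occ=1, LF[3]=C('t')+1=4+1=5
L[4]='$': occ=0, LF[4]=C('$')+0=0+0=0
L[5]='t': occ=2, LF[5]=C('t')+2=4+2=6
L[6]='a': occ=0, LF[6]=C('a')+0=1+0=1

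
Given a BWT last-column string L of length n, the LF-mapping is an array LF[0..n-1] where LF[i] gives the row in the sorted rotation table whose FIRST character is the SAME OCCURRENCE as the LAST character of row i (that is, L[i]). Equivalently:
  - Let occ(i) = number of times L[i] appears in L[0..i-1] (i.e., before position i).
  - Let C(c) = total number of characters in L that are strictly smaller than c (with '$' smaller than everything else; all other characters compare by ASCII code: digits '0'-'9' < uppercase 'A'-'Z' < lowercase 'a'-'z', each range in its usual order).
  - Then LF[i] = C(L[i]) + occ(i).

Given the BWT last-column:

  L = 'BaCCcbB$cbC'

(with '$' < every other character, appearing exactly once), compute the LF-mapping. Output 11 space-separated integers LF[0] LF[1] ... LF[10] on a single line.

Answer: 1 6 3 4 9 7 2 0 10 8 5

Derivation:
Char counts: '$':1, 'B':2, 'C':3, 'a':1, 'b':2, 'c':2
C (first-col start): C('$')=0, C('B')=1, C('C')=3, C('a')=6, C('b')=7, C('c')=9
L[0]='B': occ=0, LF[0]=C('B')+0=1+0=1
L[1]='a': occ=0, LF[1]=C('a')+0=6+0=6
L[2]='C': occ=0, LF[2]=C('C')+0=3+0=3
L[3]='C': occ=1, LF[3]=C('C')+1=3+1=4
L[4]='c': occ=0, LF[4]=C('c')+0=9+0=9
L[5]='b': occ=0, LF[5]=C('b')+0=7+0=7
L[6]='B': occ=1, LF[6]=C('B')+1=1+1=2
L[7]='$': occ=0, LF[7]=C('$')+0=0+0=0
L[8]='c': occ=1, LF[8]=C('c')+1=9+1=10
L[9]='b': occ=1, LF[9]=C('b')+1=7+1=8
L[10]='C': occ=2, LF[10]=C('C')+2=3+2=5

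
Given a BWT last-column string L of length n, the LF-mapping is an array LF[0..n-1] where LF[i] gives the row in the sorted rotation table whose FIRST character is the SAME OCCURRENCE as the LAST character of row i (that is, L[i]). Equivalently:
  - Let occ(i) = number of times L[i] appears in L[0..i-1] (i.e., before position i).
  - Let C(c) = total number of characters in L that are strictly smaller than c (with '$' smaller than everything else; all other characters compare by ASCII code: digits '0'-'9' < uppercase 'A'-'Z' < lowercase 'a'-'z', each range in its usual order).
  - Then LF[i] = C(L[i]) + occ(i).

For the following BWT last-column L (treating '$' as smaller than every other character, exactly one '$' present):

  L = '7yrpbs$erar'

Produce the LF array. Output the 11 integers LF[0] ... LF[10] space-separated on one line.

Char counts: '$':1, '7':1, 'a':1, 'b':1, 'e':1, 'p':1, 'r':3, 's':1, 'y':1
C (first-col start): C('$')=0, C('7')=1, C('a')=2, C('b')=3, C('e')=4, C('p')=5, C('r')=6, C('s')=9, C('y')=10
L[0]='7': occ=0, LF[0]=C('7')+0=1+0=1
L[1]='y': occ=0, LF[1]=C('y')+0=10+0=10
L[2]='r': occ=0, LF[2]=C('r')+0=6+0=6
L[3]='p': occ=0, LF[3]=C('p')+0=5+0=5
L[4]='b': occ=0, LF[4]=C('b')+0=3+0=3
L[5]='s': occ=0, LF[5]=C('s')+0=9+0=9
L[6]='$': occ=0, LF[6]=C('$')+0=0+0=0
L[7]='e': occ=0, LF[7]=C('e')+0=4+0=4
L[8]='r': occ=1, LF[8]=C('r')+1=6+1=7
L[9]='a': occ=0, LF[9]=C('a')+0=2+0=2
L[10]='r': occ=2, LF[10]=C('r')+2=6+2=8

Answer: 1 10 6 5 3 9 0 4 7 2 8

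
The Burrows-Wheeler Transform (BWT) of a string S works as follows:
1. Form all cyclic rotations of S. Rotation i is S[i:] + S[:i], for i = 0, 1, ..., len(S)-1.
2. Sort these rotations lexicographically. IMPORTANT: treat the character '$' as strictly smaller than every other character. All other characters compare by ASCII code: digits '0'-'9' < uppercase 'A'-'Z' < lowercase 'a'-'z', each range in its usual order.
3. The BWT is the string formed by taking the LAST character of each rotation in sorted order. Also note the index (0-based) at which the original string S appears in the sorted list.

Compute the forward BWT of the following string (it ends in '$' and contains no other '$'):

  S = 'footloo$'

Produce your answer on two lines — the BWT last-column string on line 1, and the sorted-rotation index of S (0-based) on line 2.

All 8 rotations (rotation i = S[i:]+S[:i]):
  rot[0] = footloo$
  rot[1] = ootloo$f
  rot[2] = otloo$fo
  rot[3] = tloo$foo
  rot[4] = loo$foot
  rot[5] = oo$footl
  rot[6] = o$footlo
  rot[7] = $footloo
Sorted (with $ < everything):
  sorted[0] = $footloo  (last char: 'o')
  sorted[1] = footloo$  (last char: '$')
  sorted[2] = loo$foot  (last char: 't')
  sorted[3] = o$footlo  (last char: 'o')
  sorted[4] = oo$footl  (last char: 'l')
  sorted[5] = ootloo$f  (last char: 'f')
  sorted[6] = otloo$fo  (last char: 'o')
  sorted[7] = tloo$foo  (last char: 'o')
Last column: o$tolfoo
Original string S is at sorted index 1

Answer: o$tolfoo
1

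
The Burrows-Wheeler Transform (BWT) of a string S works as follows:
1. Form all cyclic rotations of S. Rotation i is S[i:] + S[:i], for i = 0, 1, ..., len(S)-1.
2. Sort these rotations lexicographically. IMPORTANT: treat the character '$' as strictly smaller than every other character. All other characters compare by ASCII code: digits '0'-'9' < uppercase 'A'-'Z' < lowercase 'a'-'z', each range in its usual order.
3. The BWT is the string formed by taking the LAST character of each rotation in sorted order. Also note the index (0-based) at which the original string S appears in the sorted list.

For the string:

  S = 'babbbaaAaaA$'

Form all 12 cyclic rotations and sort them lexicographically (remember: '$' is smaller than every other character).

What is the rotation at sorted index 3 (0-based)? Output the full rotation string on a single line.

Answer: aA$babbbaaAa

Derivation:
All 12 rotations (rotation i = S[i:]+S[:i]):
  rot[0] = babbbaaAaaA$
  rot[1] = abbbaaAaaA$b
  rot[2] = bbbaaAaaA$ba
  rot[3] = bbaaAaaA$bab
  rot[4] = baaAaaA$babb
  rot[5] = aaAaaA$babbb
  rot[6] = aAaaA$babbba
  rot[7] = AaaA$babbbaa
  rot[8] = aaA$babbbaaA
  rot[9] = aA$babbbaaAa
  rot[10] = A$babbbaaAaa
  rot[11] = $babbbaaAaaA
Sorted (with $ < everything):
  sorted[0] = $babbbaaAaaA
  sorted[1] = A$babbbaaAaa
  sorted[2] = AaaA$babbbaa
  sorted[3] = aA$babbbaaAa
  sorted[4] = aAaaA$babbba
  sorted[5] = aaA$babbbaaA
  sorted[6] = aaAaaA$babbb
  sorted[7] = abbbaaAaaA$b
  sorted[8] = baaAaaA$babb
  sorted[9] = babbbaaAaaA$
  sorted[10] = bbaaAaaA$bab
  sorted[11] = bbbaaAaaA$ba
sorted[3] = aA$babbbaaAa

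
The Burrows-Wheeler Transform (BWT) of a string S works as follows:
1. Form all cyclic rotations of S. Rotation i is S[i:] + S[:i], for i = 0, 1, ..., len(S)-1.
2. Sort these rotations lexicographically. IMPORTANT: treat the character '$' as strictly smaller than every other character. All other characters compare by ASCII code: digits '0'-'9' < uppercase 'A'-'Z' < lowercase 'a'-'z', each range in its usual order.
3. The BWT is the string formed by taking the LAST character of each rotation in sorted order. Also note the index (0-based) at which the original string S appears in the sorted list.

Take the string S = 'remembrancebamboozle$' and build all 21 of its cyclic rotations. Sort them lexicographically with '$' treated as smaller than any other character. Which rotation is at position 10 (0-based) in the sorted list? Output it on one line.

All 21 rotations (rotation i = S[i:]+S[:i]):
  rot[0] = remembrancebamboozle$
  rot[1] = emembrancebamboozle$r
  rot[2] = membrancebamboozle$re
  rot[3] = embrancebamboozle$rem
  rot[4] = mbrancebamboozle$reme
  rot[5] = brancebamboozle$remem
  rot[6] = rancebamboozle$rememb
  rot[7] = ancebamboozle$remembr
  rot[8] = ncebamboozle$remembra
  rot[9] = cebamboozle$remembran
  rot[10] = ebamboozle$remembranc
  rot[11] = bamboozle$remembrance
  rot[12] = amboozle$remembranceb
  rot[13] = mboozle$remembranceba
  rot[14] = boozle$remembrancebam
  rot[15] = oozle$remembrancebamb
  rot[16] = ozle$remembrancebambo
  rot[17] = zle$remembrancebamboo
  rot[18] = le$remembrancebambooz
  rot[19] = e$remembrancebamboozl
  rot[20] = $remembrancebamboozle
Sorted (with $ < everything):
  sorted[0] = $remembrancebamboozle
  sorted[1] = amboozle$remembranceb
  sorted[2] = ancebamboozle$remembr
  sorted[3] = bamboozle$remembrance
  sorted[4] = boozle$remembrancebam
  sorted[5] = brancebamboozle$remem
  sorted[6] = cebamboozle$remembran
  sorted[7] = e$remembrancebamboozl
  sorted[8] = ebamboozle$remembranc
  sorted[9] = embrancebamboozle$rem
  sorted[10] = emembrancebamboozle$r
  sorted[11] = le$remembrancebambooz
  sorted[12] = mboozle$remembranceba
  sorted[13] = mbrancebamboozle$reme
  sorted[14] = membrancebamboozle$re
  sorted[15] = ncebamboozle$remembra
  sorted[16] = oozle$remembrancebamb
  sorted[17] = ozle$remembrancebambo
  sorted[18] = rancebamboozle$rememb
  sorted[19] = remembrancebamboozle$
  sorted[20] = zle$remembrancebamboo
sorted[10] = emembrancebamboozle$r

Answer: emembrancebamboozle$r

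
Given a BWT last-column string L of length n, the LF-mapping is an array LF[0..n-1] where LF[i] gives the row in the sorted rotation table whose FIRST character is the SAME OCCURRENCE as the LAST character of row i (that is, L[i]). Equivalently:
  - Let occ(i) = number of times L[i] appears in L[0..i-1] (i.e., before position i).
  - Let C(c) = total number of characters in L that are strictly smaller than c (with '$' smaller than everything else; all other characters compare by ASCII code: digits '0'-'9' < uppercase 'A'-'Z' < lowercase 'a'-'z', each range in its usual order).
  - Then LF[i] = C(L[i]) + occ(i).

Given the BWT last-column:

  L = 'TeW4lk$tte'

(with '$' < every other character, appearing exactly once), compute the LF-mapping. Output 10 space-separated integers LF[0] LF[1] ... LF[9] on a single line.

Char counts: '$':1, '4':1, 'T':1, 'W':1, 'e':2, 'k':1, 'l':1, 't':2
C (first-col start): C('$')=0, C('4')=1, C('T')=2, C('W')=3, C('e')=4, C('k')=6, C('l')=7, C('t')=8
L[0]='T': occ=0, LF[0]=C('T')+0=2+0=2
L[1]='e': occ=0, LF[1]=C('e')+0=4+0=4
L[2]='W': occ=0, LF[2]=C('W')+0=3+0=3
L[3]='4': occ=0, LF[3]=C('4')+0=1+0=1
L[4]='l': occ=0, LF[4]=C('l')+0=7+0=7
L[5]='k': occ=0, LF[5]=C('k')+0=6+0=6
L[6]='$': occ=0, LF[6]=C('$')+0=0+0=0
L[7]='t': occ=0, LF[7]=C('t')+0=8+0=8
L[8]='t': occ=1, LF[8]=C('t')+1=8+1=9
L[9]='e': occ=1, LF[9]=C('e')+1=4+1=5

Answer: 2 4 3 1 7 6 0 8 9 5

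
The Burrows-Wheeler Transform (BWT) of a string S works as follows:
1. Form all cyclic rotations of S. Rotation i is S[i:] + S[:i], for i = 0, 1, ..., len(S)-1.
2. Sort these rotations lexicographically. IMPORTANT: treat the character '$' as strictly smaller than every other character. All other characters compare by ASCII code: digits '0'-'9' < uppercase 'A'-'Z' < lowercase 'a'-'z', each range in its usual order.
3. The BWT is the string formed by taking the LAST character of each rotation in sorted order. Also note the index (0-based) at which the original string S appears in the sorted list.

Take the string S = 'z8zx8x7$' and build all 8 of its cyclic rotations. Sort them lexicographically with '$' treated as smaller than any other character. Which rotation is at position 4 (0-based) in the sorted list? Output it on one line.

Answer: x7$z8zx8

Derivation:
All 8 rotations (rotation i = S[i:]+S[:i]):
  rot[0] = z8zx8x7$
  rot[1] = 8zx8x7$z
  rot[2] = zx8x7$z8
  rot[3] = x8x7$z8z
  rot[4] = 8x7$z8zx
  rot[5] = x7$z8zx8
  rot[6] = 7$z8zx8x
  rot[7] = $z8zx8x7
Sorted (with $ < everything):
  sorted[0] = $z8zx8x7
  sorted[1] = 7$z8zx8x
  sorted[2] = 8x7$z8zx
  sorted[3] = 8zx8x7$z
  sorted[4] = x7$z8zx8
  sorted[5] = x8x7$z8z
  sorted[6] = z8zx8x7$
  sorted[7] = zx8x7$z8
sorted[4] = x7$z8zx8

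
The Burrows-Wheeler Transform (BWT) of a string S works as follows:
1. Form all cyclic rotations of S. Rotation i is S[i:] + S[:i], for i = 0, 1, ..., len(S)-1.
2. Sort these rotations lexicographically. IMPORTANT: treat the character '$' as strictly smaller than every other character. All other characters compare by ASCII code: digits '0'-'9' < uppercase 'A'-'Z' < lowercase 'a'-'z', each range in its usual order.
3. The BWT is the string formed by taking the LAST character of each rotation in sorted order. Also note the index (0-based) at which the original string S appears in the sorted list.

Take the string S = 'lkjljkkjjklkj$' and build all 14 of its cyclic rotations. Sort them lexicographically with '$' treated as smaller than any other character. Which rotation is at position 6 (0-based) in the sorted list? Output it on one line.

All 14 rotations (rotation i = S[i:]+S[:i]):
  rot[0] = lkjljkkjjklkj$
  rot[1] = kjljkkjjklkj$l
  rot[2] = jljkkjjklkj$lk
  rot[3] = ljkkjjklkj$lkj
  rot[4] = jkkjjklkj$lkjl
  rot[5] = kkjjklkj$lkjlj
  rot[6] = kjjklkj$lkjljk
  rot[7] = jjklkj$lkjljkk
  rot[8] = jklkj$lkjljkkj
  rot[9] = klkj$lkjljkkjj
  rot[10] = lkj$lkjljkkjjk
  rot[11] = kj$lkjljkkjjkl
  rot[12] = j$lkjljkkjjklk
  rot[13] = $lkjljkkjjklkj
Sorted (with $ < everything):
  sorted[0] = $lkjljkkjjklkj
  sorted[1] = j$lkjljkkjjklk
  sorted[2] = jjklkj$lkjljkk
  sorted[3] = jkkjjklkj$lkjl
  sorted[4] = jklkj$lkjljkkj
  sorted[5] = jljkkjjklkj$lk
  sorted[6] = kj$lkjljkkjjkl
  sorted[7] = kjjklkj$lkjljk
  sorted[8] = kjljkkjjklkj$l
  sorted[9] = kkjjklkj$lkjlj
  sorted[10] = klkj$lkjljkkjj
  sorted[11] = ljkkjjklkj$lkj
  sorted[12] = lkj$lkjljkkjjk
  sorted[13] = lkjljkkjjklkj$
sorted[6] = kj$lkjljkkjjkl

Answer: kj$lkjljkkjjkl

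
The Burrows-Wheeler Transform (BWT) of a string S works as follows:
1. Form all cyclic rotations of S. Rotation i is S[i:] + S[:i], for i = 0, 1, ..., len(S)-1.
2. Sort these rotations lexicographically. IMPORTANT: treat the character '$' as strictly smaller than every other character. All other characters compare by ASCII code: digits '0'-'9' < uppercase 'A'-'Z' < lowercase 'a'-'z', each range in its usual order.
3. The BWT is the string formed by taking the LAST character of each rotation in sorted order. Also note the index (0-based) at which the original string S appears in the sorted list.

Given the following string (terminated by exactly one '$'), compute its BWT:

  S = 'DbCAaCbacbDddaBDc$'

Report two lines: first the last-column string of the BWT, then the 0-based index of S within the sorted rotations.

Answer: cCaba$BbdAbDcCDadD
5

Derivation:
All 18 rotations (rotation i = S[i:]+S[:i]):
  rot[0] = DbCAaCbacbDddaBDc$
  rot[1] = bCAaCbacbDddaBDc$D
  rot[2] = CAaCbacbDddaBDc$Db
  rot[3] = AaCbacbDddaBDc$DbC
  rot[4] = aCbacbDddaBDc$DbCA
  rot[5] = CbacbDddaBDc$DbCAa
  rot[6] = bacbDddaBDc$DbCAaC
  rot[7] = acbDddaBDc$DbCAaCb
  rot[8] = cbDddaBDc$DbCAaCba
  rot[9] = bDddaBDc$DbCAaCbac
  rot[10] = DddaBDc$DbCAaCbacb
  rot[11] = ddaBDc$DbCAaCbacbD
  rot[12] = daBDc$DbCAaCbacbDd
  rot[13] = aBDc$DbCAaCbacbDdd
  rot[14] = BDc$DbCAaCbacbDdda
  rot[15] = Dc$DbCAaCbacbDddaB
  rot[16] = c$DbCAaCbacbDddaBD
  rot[17] = $DbCAaCbacbDddaBDc
Sorted (with $ < everything):
  sorted[0] = $DbCAaCbacbDddaBDc  (last char: 'c')
  sorted[1] = AaCbacbDddaBDc$DbC  (last char: 'C')
  sorted[2] = BDc$DbCAaCbacbDdda  (last char: 'a')
  sorted[3] = CAaCbacbDddaBDc$Db  (last char: 'b')
  sorted[4] = CbacbDddaBDc$DbCAa  (last char: 'a')
  sorted[5] = DbCAaCbacbDddaBDc$  (last char: '$')
  sorted[6] = Dc$DbCAaCbacbDddaB  (last char: 'B')
  sorted[7] = DddaBDc$DbCAaCbacb  (last char: 'b')
  sorted[8] = aBDc$DbCAaCbacbDdd  (last char: 'd')
  sorted[9] = aCbacbDddaBDc$DbCA  (last char: 'A')
  sorted[10] = acbDddaBDc$DbCAaCb  (last char: 'b')
  sorted[11] = bCAaCbacbDddaBDc$D  (last char: 'D')
  sorted[12] = bDddaBDc$DbCAaCbac  (last char: 'c')
  sorted[13] = bacbDddaBDc$DbCAaC  (last char: 'C')
  sorted[14] = c$DbCAaCbacbDddaBD  (last char: 'D')
  sorted[15] = cbDddaBDc$DbCAaCba  (last char: 'a')
  sorted[16] = daBDc$DbCAaCbacbDd  (last char: 'd')
  sorted[17] = ddaBDc$DbCAaCbacbD  (last char: 'D')
Last column: cCaba$BbdAbDcCDadD
Original string S is at sorted index 5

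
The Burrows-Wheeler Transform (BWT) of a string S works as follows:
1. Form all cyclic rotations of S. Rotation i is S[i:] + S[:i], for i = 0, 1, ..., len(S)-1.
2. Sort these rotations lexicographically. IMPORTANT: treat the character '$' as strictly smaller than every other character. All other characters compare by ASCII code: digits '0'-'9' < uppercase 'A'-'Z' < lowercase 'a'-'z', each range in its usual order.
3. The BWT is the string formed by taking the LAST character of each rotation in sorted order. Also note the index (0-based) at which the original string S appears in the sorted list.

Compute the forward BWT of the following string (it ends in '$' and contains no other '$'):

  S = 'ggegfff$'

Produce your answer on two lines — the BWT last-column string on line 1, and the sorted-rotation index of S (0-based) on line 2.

All 8 rotations (rotation i = S[i:]+S[:i]):
  rot[0] = ggegfff$
  rot[1] = gegfff$g
  rot[2] = egfff$gg
  rot[3] = gfff$gge
  rot[4] = fff$ggeg
  rot[5] = ff$ggegf
  rot[6] = f$ggegff
  rot[7] = $ggegfff
Sorted (with $ < everything):
  sorted[0] = $ggegfff  (last char: 'f')
  sorted[1] = egfff$gg  (last char: 'g')
  sorted[2] = f$ggegff  (last char: 'f')
  sorted[3] = ff$ggegf  (last char: 'f')
  sorted[4] = fff$ggeg  (last char: 'g')
  sorted[5] = gegfff$g  (last char: 'g')
  sorted[6] = gfff$gge  (last char: 'e')
  sorted[7] = ggegfff$  (last char: '$')
Last column: fgffgge$
Original string S is at sorted index 7

Answer: fgffgge$
7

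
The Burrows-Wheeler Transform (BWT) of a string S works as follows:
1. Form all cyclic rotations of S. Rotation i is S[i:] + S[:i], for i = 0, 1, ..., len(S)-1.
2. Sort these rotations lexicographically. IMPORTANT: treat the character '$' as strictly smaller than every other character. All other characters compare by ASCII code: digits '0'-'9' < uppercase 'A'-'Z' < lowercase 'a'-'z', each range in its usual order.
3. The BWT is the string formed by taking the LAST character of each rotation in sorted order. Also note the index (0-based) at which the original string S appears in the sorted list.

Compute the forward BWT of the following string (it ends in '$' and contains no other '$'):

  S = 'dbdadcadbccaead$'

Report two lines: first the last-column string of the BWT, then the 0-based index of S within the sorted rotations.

Answer: decdcdddcbaba$aa
13

Derivation:
All 16 rotations (rotation i = S[i:]+S[:i]):
  rot[0] = dbdadcadbccaead$
  rot[1] = bdadcadbccaead$d
  rot[2] = dadcadbccaead$db
  rot[3] = adcadbccaead$dbd
  rot[4] = dcadbccaead$dbda
  rot[5] = cadbccaead$dbdad
  rot[6] = adbccaead$dbdadc
  rot[7] = dbccaead$dbdadca
  rot[8] = bccaead$dbdadcad
  rot[9] = ccaead$dbdadcadb
  rot[10] = caead$dbdadcadbc
  rot[11] = aead$dbdadcadbcc
  rot[12] = ead$dbdadcadbcca
  rot[13] = ad$dbdadcadbccae
  rot[14] = d$dbdadcadbccaea
  rot[15] = $dbdadcadbccaead
Sorted (with $ < everything):
  sorted[0] = $dbdadcadbccaead  (last char: 'd')
  sorted[1] = ad$dbdadcadbccae  (last char: 'e')
  sorted[2] = adbccaead$dbdadc  (last char: 'c')
  sorted[3] = adcadbccaead$dbd  (last char: 'd')
  sorted[4] = aead$dbdadcadbcc  (last char: 'c')
  sorted[5] = bccaead$dbdadcad  (last char: 'd')
  sorted[6] = bdadcadbccaead$d  (last char: 'd')
  sorted[7] = cadbccaead$dbdad  (last char: 'd')
  sorted[8] = caead$dbdadcadbc  (last char: 'c')
  sorted[9] = ccaead$dbdadcadb  (last char: 'b')
  sorted[10] = d$dbdadcadbccaea  (last char: 'a')
  sorted[11] = dadcadbccaead$db  (last char: 'b')
  sorted[12] = dbccaead$dbdadca  (last char: 'a')
  sorted[13] = dbdadcadbccaead$  (last char: '$')
  sorted[14] = dcadbccaead$dbda  (last char: 'a')
  sorted[15] = ead$dbdadcadbcca  (last char: 'a')
Last column: decdcdddcbaba$aa
Original string S is at sorted index 13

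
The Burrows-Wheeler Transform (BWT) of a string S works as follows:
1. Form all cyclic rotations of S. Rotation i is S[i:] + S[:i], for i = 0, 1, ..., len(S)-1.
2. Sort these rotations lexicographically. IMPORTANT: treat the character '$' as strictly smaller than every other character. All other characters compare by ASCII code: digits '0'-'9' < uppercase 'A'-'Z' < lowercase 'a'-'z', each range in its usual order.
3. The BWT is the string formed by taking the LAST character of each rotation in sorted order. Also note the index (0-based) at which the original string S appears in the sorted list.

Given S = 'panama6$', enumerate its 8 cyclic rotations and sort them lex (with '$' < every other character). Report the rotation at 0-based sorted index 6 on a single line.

All 8 rotations (rotation i = S[i:]+S[:i]):
  rot[0] = panama6$
  rot[1] = anama6$p
  rot[2] = nama6$pa
  rot[3] = ama6$pan
  rot[4] = ma6$pana
  rot[5] = a6$panam
  rot[6] = 6$panama
  rot[7] = $panama6
Sorted (with $ < everything):
  sorted[0] = $panama6
  sorted[1] = 6$panama
  sorted[2] = a6$panam
  sorted[3] = ama6$pan
  sorted[4] = anama6$p
  sorted[5] = ma6$pana
  sorted[6] = nama6$pa
  sorted[7] = panama6$
sorted[6] = nama6$pa

Answer: nama6$pa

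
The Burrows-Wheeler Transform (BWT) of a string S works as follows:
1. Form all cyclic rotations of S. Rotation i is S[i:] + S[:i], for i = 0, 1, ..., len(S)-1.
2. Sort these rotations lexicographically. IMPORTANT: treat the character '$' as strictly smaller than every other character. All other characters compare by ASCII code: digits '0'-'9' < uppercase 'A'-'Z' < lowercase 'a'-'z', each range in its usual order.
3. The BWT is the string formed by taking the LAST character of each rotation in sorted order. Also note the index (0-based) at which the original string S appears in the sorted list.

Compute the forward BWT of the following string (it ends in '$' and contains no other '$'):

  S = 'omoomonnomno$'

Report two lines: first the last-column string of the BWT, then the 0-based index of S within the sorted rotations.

All 13 rotations (rotation i = S[i:]+S[:i]):
  rot[0] = omoomonnomno$
  rot[1] = moomonnomno$o
  rot[2] = oomonnomno$om
  rot[3] = omonnomno$omo
  rot[4] = monnomno$omoo
  rot[5] = onnomno$omoom
  rot[6] = nnomno$omoomo
  rot[7] = nomno$omoomon
  rot[8] = omno$omoomonn
  rot[9] = mno$omoomonno
  rot[10] = no$omoomonnom
  rot[11] = o$omoomonnomn
  rot[12] = $omoomonnomno
Sorted (with $ < everything):
  sorted[0] = $omoomonnomno  (last char: 'o')
  sorted[1] = mno$omoomonno  (last char: 'o')
  sorted[2] = monnomno$omoo  (last char: 'o')
  sorted[3] = moomonnomno$o  (last char: 'o')
  sorted[4] = nnomno$omoomo  (last char: 'o')
  sorted[5] = no$omoomonnom  (last char: 'm')
  sorted[6] = nomno$omoomon  (last char: 'n')
  sorted[7] = o$omoomonnomn  (last char: 'n')
  sorted[8] = omno$omoomonn  (last char: 'n')
  sorted[9] = omonnomno$omo  (last char: 'o')
  sorted[10] = omoomonnomno$  (last char: '$')
  sorted[11] = onnomno$omoom  (last char: 'm')
  sorted[12] = oomonnomno$om  (last char: 'm')
Last column: ooooomnnno$mm
Original string S is at sorted index 10

Answer: ooooomnnno$mm
10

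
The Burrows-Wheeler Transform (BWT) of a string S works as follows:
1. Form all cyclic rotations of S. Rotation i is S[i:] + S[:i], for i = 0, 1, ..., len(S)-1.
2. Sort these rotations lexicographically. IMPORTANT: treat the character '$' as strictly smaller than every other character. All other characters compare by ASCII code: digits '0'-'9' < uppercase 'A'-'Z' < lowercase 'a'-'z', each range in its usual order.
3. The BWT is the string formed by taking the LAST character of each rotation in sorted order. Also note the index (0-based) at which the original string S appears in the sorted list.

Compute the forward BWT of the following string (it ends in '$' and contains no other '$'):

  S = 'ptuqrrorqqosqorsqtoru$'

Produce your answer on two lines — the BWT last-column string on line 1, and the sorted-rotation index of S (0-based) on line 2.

Answer: urqtq$sqrusroqooorqprt
5

Derivation:
All 22 rotations (rotation i = S[i:]+S[:i]):
  rot[0] = ptuqrrorqqosqorsqtoru$
  rot[1] = tuqrrorqqosqorsqtoru$p
  rot[2] = uqrrorqqosqorsqtoru$pt
  rot[3] = qrrorqqosqorsqtoru$ptu
  rot[4] = rrorqqosqorsqtoru$ptuq
  rot[5] = rorqqosqorsqtoru$ptuqr
  rot[6] = orqqosqorsqtoru$ptuqrr
  rot[7] = rqqosqorsqtoru$ptuqrro
  rot[8] = qqosqorsqtoru$ptuqrror
  rot[9] = qosqorsqtoru$ptuqrrorq
  rot[10] = osqorsqtoru$ptuqrrorqq
  rot[11] = sqorsqtoru$ptuqrrorqqo
  rot[12] = qorsqtoru$ptuqrrorqqos
  rot[13] = orsqtoru$ptuqrrorqqosq
  rot[14] = rsqtoru$ptuqrrorqqosqo
  rot[15] = sqtoru$ptuqrrorqqosqor
  rot[16] = qtoru$ptuqrrorqqosqors
  rot[17] = toru$ptuqrrorqqosqorsq
  rot[18] = oru$ptuqrrorqqosqorsqt
  rot[19] = ru$ptuqrrorqqosqorsqto
  rot[20] = u$ptuqrrorqqosqorsqtor
  rot[21] = $ptuqrrorqqosqorsqtoru
Sorted (with $ < everything):
  sorted[0] = $ptuqrrorqqosqorsqtoru  (last char: 'u')
  sorted[1] = orqqosqorsqtoru$ptuqrr  (last char: 'r')
  sorted[2] = orsqtoru$ptuqrrorqqosq  (last char: 'q')
  sorted[3] = oru$ptuqrrorqqosqorsqt  (last char: 't')
  sorted[4] = osqorsqtoru$ptuqrrorqq  (last char: 'q')
  sorted[5] = ptuqrrorqqosqorsqtoru$  (last char: '$')
  sorted[6] = qorsqtoru$ptuqrrorqqos  (last char: 's')
  sorted[7] = qosqorsqtoru$ptuqrrorq  (last char: 'q')
  sorted[8] = qqosqorsqtoru$ptuqrror  (last char: 'r')
  sorted[9] = qrrorqqosqorsqtoru$ptu  (last char: 'u')
  sorted[10] = qtoru$ptuqrrorqqosqors  (last char: 's')
  sorted[11] = rorqqosqorsqtoru$ptuqr  (last char: 'r')
  sorted[12] = rqqosqorsqtoru$ptuqrro  (last char: 'o')
  sorted[13] = rrorqqosqorsqtoru$ptuq  (last char: 'q')
  sorted[14] = rsqtoru$ptuqrrorqqosqo  (last char: 'o')
  sorted[15] = ru$ptuqrrorqqosqorsqto  (last char: 'o')
  sorted[16] = sqorsqtoru$ptuqrrorqqo  (last char: 'o')
  sorted[17] = sqtoru$ptuqrrorqqosqor  (last char: 'r')
  sorted[18] = toru$ptuqrrorqqosqorsq  (last char: 'q')
  sorted[19] = tuqrrorqqosqorsqtoru$p  (last char: 'p')
  sorted[20] = u$ptuqrrorqqosqorsqtor  (last char: 'r')
  sorted[21] = uqrrorqqosqorsqtoru$pt  (last char: 't')
Last column: urqtq$sqrusroqooorqprt
Original string S is at sorted index 5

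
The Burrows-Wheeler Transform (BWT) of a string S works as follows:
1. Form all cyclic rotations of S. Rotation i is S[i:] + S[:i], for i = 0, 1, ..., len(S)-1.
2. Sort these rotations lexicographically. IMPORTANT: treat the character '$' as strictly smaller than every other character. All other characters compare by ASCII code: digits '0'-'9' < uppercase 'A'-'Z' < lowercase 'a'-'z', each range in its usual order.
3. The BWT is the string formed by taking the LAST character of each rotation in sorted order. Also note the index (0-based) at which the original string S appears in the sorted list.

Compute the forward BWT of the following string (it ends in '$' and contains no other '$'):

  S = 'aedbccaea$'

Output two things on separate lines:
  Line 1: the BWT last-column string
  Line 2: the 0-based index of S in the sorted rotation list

Answer: aec$dcbeaa
3

Derivation:
All 10 rotations (rotation i = S[i:]+S[:i]):
  rot[0] = aedbccaea$
  rot[1] = edbccaea$a
  rot[2] = dbccaea$ae
  rot[3] = bccaea$aed
  rot[4] = ccaea$aedb
  rot[5] = caea$aedbc
  rot[6] = aea$aedbcc
  rot[7] = ea$aedbcca
  rot[8] = a$aedbccae
  rot[9] = $aedbccaea
Sorted (with $ < everything):
  sorted[0] = $aedbccaea  (last char: 'a')
  sorted[1] = a$aedbccae  (last char: 'e')
  sorted[2] = aea$aedbcc  (last char: 'c')
  sorted[3] = aedbccaea$  (last char: '$')
  sorted[4] = bccaea$aed  (last char: 'd')
  sorted[5] = caea$aedbc  (last char: 'c')
  sorted[6] = ccaea$aedb  (last char: 'b')
  sorted[7] = dbccaea$ae  (last char: 'e')
  sorted[8] = ea$aedbcca  (last char: 'a')
  sorted[9] = edbccaea$a  (last char: 'a')
Last column: aec$dcbeaa
Original string S is at sorted index 3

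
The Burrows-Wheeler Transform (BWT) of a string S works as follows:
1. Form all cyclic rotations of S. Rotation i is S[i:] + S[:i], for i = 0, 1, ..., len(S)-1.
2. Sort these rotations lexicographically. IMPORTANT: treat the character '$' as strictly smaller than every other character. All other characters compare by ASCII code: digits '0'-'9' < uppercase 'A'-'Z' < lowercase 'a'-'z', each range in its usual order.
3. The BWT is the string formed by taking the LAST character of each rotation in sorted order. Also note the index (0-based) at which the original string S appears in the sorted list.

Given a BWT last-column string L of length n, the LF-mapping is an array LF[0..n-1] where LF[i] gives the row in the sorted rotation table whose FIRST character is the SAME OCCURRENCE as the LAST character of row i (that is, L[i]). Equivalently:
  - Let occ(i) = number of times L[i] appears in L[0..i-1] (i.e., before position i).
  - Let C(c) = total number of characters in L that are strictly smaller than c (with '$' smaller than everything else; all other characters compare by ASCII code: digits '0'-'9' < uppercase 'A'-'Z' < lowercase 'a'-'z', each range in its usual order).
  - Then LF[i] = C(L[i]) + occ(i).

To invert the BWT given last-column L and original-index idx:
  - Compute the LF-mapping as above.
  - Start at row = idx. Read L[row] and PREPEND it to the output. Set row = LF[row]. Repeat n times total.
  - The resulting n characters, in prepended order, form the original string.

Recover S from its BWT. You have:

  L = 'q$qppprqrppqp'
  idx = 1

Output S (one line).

Answer: pppqrprqppqq$

Derivation:
LF mapping: 7 0 8 1 2 3 11 9 12 4 5 10 6
Walk LF starting at row 1, prepending L[row]:
  step 1: row=1, L[1]='$', prepend. Next row=LF[1]=0
  step 2: row=0, L[0]='q', prepend. Next row=LF[0]=7
  step 3: row=7, L[7]='q', prepend. Next row=LF[7]=9
  step 4: row=9, L[9]='p', prepend. Next row=LF[9]=4
  step 5: row=4, L[4]='p', prepend. Next row=LF[4]=2
  step 6: row=2, L[2]='q', prepend. Next row=LF[2]=8
  step 7: row=8, L[8]='r', prepend. Next row=LF[8]=12
  step 8: row=12, L[12]='p', prepend. Next row=LF[12]=6
  step 9: row=6, L[6]='r', prepend. Next row=LF[6]=11
  step 10: row=11, L[11]='q', prepend. Next row=LF[11]=10
  step 11: row=10, L[10]='p', prepend. Next row=LF[10]=5
  step 12: row=5, L[5]='p', prepend. Next row=LF[5]=3
  step 13: row=3, L[3]='p', prepend. Next row=LF[3]=1
Reversed output: pppqrprqppqq$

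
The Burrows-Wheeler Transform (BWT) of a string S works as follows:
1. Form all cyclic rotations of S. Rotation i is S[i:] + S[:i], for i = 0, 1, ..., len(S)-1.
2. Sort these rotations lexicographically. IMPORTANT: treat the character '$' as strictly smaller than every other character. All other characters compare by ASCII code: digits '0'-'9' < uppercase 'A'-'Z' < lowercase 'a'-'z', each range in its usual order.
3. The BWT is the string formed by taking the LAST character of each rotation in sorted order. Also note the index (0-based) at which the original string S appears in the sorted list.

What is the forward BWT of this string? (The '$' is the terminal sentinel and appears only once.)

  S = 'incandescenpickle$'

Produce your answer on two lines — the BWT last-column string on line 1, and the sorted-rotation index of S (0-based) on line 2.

Answer: ecnsinlcdp$ckiaene
10

Derivation:
All 18 rotations (rotation i = S[i:]+S[:i]):
  rot[0] = incandescenpickle$
  rot[1] = ncandescenpickle$i
  rot[2] = candescenpickle$in
  rot[3] = andescenpickle$inc
  rot[4] = ndescenpickle$inca
  rot[5] = descenpickle$incan
  rot[6] = escenpickle$incand
  rot[7] = scenpickle$incande
  rot[8] = cenpickle$incandes
  rot[9] = enpickle$incandesc
  rot[10] = npickle$incandesce
  rot[11] = pickle$incandescen
  rot[12] = ickle$incandescenp
  rot[13] = ckle$incandescenpi
  rot[14] = kle$incandescenpic
  rot[15] = le$incandescenpick
  rot[16] = e$incandescenpickl
  rot[17] = $incandescenpickle
Sorted (with $ < everything):
  sorted[0] = $incandescenpickle  (last char: 'e')
  sorted[1] = andescenpickle$inc  (last char: 'c')
  sorted[2] = candescenpickle$in  (last char: 'n')
  sorted[3] = cenpickle$incandes  (last char: 's')
  sorted[4] = ckle$incandescenpi  (last char: 'i')
  sorted[5] = descenpickle$incan  (last char: 'n')
  sorted[6] = e$incandescenpickl  (last char: 'l')
  sorted[7] = enpickle$incandesc  (last char: 'c')
  sorted[8] = escenpickle$incand  (last char: 'd')
  sorted[9] = ickle$incandescenp  (last char: 'p')
  sorted[10] = incandescenpickle$  (last char: '$')
  sorted[11] = kle$incandescenpic  (last char: 'c')
  sorted[12] = le$incandescenpick  (last char: 'k')
  sorted[13] = ncandescenpickle$i  (last char: 'i')
  sorted[14] = ndescenpickle$inca  (last char: 'a')
  sorted[15] = npickle$incandesce  (last char: 'e')
  sorted[16] = pickle$incandescen  (last char: 'n')
  sorted[17] = scenpickle$incande  (last char: 'e')
Last column: ecnsinlcdp$ckiaene
Original string S is at sorted index 10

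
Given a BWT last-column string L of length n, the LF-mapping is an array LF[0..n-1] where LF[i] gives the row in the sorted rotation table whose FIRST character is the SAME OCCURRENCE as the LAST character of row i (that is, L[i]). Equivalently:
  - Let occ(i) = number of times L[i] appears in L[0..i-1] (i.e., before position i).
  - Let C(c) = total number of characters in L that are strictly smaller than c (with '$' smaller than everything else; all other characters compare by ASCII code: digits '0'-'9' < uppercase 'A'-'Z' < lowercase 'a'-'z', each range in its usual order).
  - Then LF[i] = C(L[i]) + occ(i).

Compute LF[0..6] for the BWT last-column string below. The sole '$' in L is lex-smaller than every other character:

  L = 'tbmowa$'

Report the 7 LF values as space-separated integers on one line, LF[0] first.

Char counts: '$':1, 'a':1, 'b':1, 'm':1, 'o':1, 't':1, 'w':1
C (first-col start): C('$')=0, C('a')=1, C('b')=2, C('m')=3, C('o')=4, C('t')=5, C('w')=6
L[0]='t': occ=0, LF[0]=C('t')+0=5+0=5
L[1]='b': occ=0, LF[1]=C('b')+0=2+0=2
L[2]='m': occ=0, LF[2]=C('m')+0=3+0=3
L[3]='o': occ=0, LF[3]=C('o')+0=4+0=4
L[4]='w': occ=0, LF[4]=C('w')+0=6+0=6
L[5]='a': occ=0, LF[5]=C('a')+0=1+0=1
L[6]='$': occ=0, LF[6]=C('$')+0=0+0=0

Answer: 5 2 3 4 6 1 0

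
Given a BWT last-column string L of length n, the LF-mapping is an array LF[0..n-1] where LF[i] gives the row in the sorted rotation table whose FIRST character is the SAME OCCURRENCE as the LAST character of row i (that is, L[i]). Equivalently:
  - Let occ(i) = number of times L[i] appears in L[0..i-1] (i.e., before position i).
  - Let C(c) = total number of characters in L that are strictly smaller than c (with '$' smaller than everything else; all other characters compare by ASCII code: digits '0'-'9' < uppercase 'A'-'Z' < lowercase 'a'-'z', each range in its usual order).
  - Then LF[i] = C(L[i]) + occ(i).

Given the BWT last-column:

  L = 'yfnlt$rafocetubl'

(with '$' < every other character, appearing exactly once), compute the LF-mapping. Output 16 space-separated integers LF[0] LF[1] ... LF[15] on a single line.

Char counts: '$':1, 'a':1, 'b':1, 'c':1, 'e':1, 'f':2, 'l':2, 'n':1, 'o':1, 'r':1, 't':2, 'u':1, 'y':1
C (first-col start): C('$')=0, C('a')=1, C('b')=2, C('c')=3, C('e')=4, C('f')=5, C('l')=7, C('n')=9, C('o')=10, C('r')=11, C('t')=12, C('u')=14, C('y')=15
L[0]='y': occ=0, LF[0]=C('y')+0=15+0=15
L[1]='f': occ=0, LF[1]=C('f')+0=5+0=5
L[2]='n': occ=0, LF[2]=C('n')+0=9+0=9
L[3]='l': occ=0, LF[3]=C('l')+0=7+0=7
L[4]='t': occ=0, LF[4]=C('t')+0=12+0=12
L[5]='$': occ=0, LF[5]=C('$')+0=0+0=0
L[6]='r': occ=0, LF[6]=C('r')+0=11+0=11
L[7]='a': occ=0, LF[7]=C('a')+0=1+0=1
L[8]='f': occ=1, LF[8]=C('f')+1=5+1=6
L[9]='o': occ=0, LF[9]=C('o')+0=10+0=10
L[10]='c': occ=0, LF[10]=C('c')+0=3+0=3
L[11]='e': occ=0, LF[11]=C('e')+0=4+0=4
L[12]='t': occ=1, LF[12]=C('t')+1=12+1=13
L[13]='u': occ=0, LF[13]=C('u')+0=14+0=14
L[14]='b': occ=0, LF[14]=C('b')+0=2+0=2
L[15]='l': occ=1, LF[15]=C('l')+1=7+1=8

Answer: 15 5 9 7 12 0 11 1 6 10 3 4 13 14 2 8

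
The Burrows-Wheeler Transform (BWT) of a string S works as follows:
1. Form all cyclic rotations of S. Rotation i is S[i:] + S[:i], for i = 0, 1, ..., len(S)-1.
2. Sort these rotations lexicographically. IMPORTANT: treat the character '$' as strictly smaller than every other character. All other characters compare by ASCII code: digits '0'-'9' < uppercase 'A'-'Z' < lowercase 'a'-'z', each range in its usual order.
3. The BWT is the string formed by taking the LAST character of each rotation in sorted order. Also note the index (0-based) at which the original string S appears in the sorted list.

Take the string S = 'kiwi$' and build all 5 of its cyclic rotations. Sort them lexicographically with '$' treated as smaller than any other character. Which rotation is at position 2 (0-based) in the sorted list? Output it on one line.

All 5 rotations (rotation i = S[i:]+S[:i]):
  rot[0] = kiwi$
  rot[1] = iwi$k
  rot[2] = wi$ki
  rot[3] = i$kiw
  rot[4] = $kiwi
Sorted (with $ < everything):
  sorted[0] = $kiwi
  sorted[1] = i$kiw
  sorted[2] = iwi$k
  sorted[3] = kiwi$
  sorted[4] = wi$ki
sorted[2] = iwi$k

Answer: iwi$k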